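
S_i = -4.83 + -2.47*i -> [-4.83, -7.3, -9.77, -12.24, -14.71]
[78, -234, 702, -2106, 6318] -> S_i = 78*-3^i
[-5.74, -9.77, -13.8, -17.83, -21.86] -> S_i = -5.74 + -4.03*i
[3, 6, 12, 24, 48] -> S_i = 3*2^i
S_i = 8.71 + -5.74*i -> [8.71, 2.97, -2.77, -8.51, -14.25]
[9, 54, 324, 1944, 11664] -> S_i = 9*6^i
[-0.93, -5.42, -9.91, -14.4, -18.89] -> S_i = -0.93 + -4.49*i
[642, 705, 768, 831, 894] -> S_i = 642 + 63*i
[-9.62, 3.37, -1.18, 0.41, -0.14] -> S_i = -9.62*(-0.35)^i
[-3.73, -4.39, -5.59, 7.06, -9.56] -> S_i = Random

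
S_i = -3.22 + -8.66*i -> [-3.22, -11.88, -20.54, -29.2, -37.86]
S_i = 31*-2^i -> [31, -62, 124, -248, 496]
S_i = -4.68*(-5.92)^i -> [-4.68, 27.71, -164.02, 970.98, -5748.21]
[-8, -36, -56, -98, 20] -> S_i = Random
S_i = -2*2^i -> [-2, -4, -8, -16, -32]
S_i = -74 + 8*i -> [-74, -66, -58, -50, -42]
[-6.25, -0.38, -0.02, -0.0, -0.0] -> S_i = -6.25*0.06^i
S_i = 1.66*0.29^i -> [1.66, 0.48, 0.14, 0.04, 0.01]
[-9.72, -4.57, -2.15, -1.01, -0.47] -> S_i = -9.72*0.47^i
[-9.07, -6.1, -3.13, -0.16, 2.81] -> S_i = -9.07 + 2.97*i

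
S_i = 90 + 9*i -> [90, 99, 108, 117, 126]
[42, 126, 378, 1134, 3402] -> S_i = 42*3^i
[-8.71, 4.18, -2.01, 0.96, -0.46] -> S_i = -8.71*(-0.48)^i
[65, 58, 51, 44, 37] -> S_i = 65 + -7*i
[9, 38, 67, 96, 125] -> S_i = 9 + 29*i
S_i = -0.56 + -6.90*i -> [-0.56, -7.46, -14.36, -21.26, -28.16]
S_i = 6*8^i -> [6, 48, 384, 3072, 24576]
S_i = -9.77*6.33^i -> [-9.77, -61.84, -391.47, -2478.03, -15685.9]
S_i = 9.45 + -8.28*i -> [9.45, 1.17, -7.11, -15.39, -23.67]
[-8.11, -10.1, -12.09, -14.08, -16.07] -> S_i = -8.11 + -1.99*i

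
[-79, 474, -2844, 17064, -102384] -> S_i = -79*-6^i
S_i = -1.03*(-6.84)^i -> [-1.03, 7.05, -48.19, 329.61, -2254.56]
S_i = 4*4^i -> [4, 16, 64, 256, 1024]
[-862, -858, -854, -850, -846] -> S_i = -862 + 4*i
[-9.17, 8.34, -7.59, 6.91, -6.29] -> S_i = -9.17*(-0.91)^i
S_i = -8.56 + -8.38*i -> [-8.56, -16.94, -25.32, -33.7, -42.08]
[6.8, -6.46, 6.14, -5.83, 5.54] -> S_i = 6.80*(-0.95)^i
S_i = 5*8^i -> [5, 40, 320, 2560, 20480]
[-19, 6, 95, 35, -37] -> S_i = Random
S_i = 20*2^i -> [20, 40, 80, 160, 320]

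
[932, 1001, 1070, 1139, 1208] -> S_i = 932 + 69*i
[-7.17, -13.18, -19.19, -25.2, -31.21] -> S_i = -7.17 + -6.01*i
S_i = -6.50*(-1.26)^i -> [-6.5, 8.19, -10.32, 13.0, -16.38]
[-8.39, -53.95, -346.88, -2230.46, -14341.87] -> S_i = -8.39*6.43^i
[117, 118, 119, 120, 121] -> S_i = 117 + 1*i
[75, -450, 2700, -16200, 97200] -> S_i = 75*-6^i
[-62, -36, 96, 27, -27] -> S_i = Random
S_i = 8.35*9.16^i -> [8.35, 76.49, 700.61, 6417.6, 58785.25]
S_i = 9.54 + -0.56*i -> [9.54, 8.98, 8.42, 7.86, 7.3]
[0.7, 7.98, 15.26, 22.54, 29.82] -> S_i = 0.70 + 7.28*i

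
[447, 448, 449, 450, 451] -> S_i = 447 + 1*i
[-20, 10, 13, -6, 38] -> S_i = Random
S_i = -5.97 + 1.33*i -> [-5.97, -4.64, -3.31, -1.98, -0.65]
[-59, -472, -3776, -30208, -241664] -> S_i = -59*8^i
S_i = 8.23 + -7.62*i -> [8.23, 0.61, -7.01, -14.63, -22.25]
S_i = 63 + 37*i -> [63, 100, 137, 174, 211]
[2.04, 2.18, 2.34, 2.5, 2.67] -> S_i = 2.04*1.07^i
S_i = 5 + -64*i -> [5, -59, -123, -187, -251]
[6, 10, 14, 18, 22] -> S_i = 6 + 4*i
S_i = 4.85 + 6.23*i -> [4.85, 11.08, 17.31, 23.54, 29.77]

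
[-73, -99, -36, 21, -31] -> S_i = Random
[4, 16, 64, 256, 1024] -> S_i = 4*4^i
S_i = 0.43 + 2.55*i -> [0.43, 2.98, 5.53, 8.08, 10.63]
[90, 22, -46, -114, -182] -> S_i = 90 + -68*i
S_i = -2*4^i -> [-2, -8, -32, -128, -512]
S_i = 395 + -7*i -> [395, 388, 381, 374, 367]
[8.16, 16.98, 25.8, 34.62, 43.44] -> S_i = 8.16 + 8.82*i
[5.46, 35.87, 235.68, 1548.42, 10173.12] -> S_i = 5.46*6.57^i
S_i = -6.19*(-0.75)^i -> [-6.19, 4.64, -3.48, 2.61, -1.96]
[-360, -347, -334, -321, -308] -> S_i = -360 + 13*i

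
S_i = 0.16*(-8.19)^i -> [0.16, -1.31, 10.73, -87.9, 719.87]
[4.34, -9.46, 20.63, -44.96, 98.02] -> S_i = 4.34*(-2.18)^i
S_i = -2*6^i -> [-2, -12, -72, -432, -2592]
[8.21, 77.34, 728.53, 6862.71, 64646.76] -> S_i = 8.21*9.42^i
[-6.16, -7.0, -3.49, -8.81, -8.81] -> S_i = Random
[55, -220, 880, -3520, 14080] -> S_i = 55*-4^i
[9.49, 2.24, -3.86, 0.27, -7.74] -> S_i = Random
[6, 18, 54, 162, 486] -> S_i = 6*3^i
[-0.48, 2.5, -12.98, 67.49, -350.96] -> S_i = -0.48*(-5.20)^i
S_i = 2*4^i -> [2, 8, 32, 128, 512]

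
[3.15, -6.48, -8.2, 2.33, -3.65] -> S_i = Random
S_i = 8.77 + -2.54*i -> [8.77, 6.23, 3.69, 1.15, -1.39]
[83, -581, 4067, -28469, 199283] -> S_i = 83*-7^i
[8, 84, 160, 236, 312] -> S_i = 8 + 76*i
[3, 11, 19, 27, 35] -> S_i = 3 + 8*i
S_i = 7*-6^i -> [7, -42, 252, -1512, 9072]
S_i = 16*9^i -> [16, 144, 1296, 11664, 104976]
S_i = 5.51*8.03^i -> [5.51, 44.25, 355.29, 2852.98, 22909.4]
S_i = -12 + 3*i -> [-12, -9, -6, -3, 0]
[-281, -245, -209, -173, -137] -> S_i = -281 + 36*i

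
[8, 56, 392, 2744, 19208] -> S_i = 8*7^i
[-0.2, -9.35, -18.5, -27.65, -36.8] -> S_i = -0.20 + -9.15*i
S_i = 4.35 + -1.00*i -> [4.35, 3.35, 2.35, 1.35, 0.35]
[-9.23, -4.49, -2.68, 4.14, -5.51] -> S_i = Random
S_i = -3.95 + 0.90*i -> [-3.95, -3.05, -2.15, -1.25, -0.35]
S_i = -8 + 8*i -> [-8, 0, 8, 16, 24]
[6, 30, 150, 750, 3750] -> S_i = 6*5^i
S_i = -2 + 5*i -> [-2, 3, 8, 13, 18]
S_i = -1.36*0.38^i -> [-1.36, -0.52, -0.2, -0.07, -0.03]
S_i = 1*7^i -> [1, 7, 49, 343, 2401]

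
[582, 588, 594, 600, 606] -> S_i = 582 + 6*i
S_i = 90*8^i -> [90, 720, 5760, 46080, 368640]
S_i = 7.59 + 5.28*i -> [7.59, 12.87, 18.15, 23.43, 28.71]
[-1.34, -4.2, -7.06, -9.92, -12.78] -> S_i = -1.34 + -2.86*i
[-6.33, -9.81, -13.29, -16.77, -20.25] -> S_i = -6.33 + -3.48*i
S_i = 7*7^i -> [7, 49, 343, 2401, 16807]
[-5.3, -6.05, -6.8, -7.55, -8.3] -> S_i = -5.30 + -0.75*i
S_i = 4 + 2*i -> [4, 6, 8, 10, 12]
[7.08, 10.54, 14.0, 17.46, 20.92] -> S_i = 7.08 + 3.46*i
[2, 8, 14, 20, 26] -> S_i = 2 + 6*i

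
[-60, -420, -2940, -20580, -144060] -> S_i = -60*7^i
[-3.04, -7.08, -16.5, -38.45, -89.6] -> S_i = -3.04*2.33^i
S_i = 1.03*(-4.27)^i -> [1.03, -4.4, 18.78, -80.19, 342.41]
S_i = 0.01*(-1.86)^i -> [0.01, -0.02, 0.03, -0.06, 0.12]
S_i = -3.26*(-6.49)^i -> [-3.26, 21.16, -137.31, 891.15, -5783.58]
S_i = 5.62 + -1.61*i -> [5.62, 4.01, 2.4, 0.79, -0.82]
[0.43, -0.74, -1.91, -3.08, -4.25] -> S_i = 0.43 + -1.17*i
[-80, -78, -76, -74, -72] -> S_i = -80 + 2*i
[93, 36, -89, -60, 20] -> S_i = Random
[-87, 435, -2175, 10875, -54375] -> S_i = -87*-5^i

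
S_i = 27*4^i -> [27, 108, 432, 1728, 6912]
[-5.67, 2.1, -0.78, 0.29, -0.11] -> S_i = -5.67*(-0.37)^i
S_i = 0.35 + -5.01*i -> [0.35, -4.66, -9.67, -14.68, -19.69]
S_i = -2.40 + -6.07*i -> [-2.4, -8.47, -14.54, -20.61, -26.68]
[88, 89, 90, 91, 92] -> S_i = 88 + 1*i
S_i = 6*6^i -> [6, 36, 216, 1296, 7776]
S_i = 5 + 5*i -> [5, 10, 15, 20, 25]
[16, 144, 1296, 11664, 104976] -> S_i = 16*9^i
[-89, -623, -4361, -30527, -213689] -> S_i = -89*7^i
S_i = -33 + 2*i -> [-33, -31, -29, -27, -25]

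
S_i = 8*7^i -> [8, 56, 392, 2744, 19208]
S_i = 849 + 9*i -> [849, 858, 867, 876, 885]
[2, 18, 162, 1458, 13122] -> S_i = 2*9^i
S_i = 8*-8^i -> [8, -64, 512, -4096, 32768]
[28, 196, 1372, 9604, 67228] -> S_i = 28*7^i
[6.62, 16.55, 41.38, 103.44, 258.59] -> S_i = 6.62*2.50^i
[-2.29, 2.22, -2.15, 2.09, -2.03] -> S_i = -2.29*(-0.97)^i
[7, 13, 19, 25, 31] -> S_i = 7 + 6*i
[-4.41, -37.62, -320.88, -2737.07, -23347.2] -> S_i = -4.41*8.53^i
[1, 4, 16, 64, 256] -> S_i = 1*4^i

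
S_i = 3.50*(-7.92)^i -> [3.5, -27.72, 219.54, -1738.78, 13771.1]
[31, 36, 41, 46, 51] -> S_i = 31 + 5*i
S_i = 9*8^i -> [9, 72, 576, 4608, 36864]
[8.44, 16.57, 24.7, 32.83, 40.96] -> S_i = 8.44 + 8.13*i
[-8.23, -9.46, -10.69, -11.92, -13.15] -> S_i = -8.23 + -1.23*i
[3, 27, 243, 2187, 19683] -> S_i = 3*9^i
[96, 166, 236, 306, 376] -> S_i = 96 + 70*i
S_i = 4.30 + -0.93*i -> [4.3, 3.37, 2.44, 1.51, 0.58]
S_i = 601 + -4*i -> [601, 597, 593, 589, 585]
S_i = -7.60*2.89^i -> [-7.6, -21.96, -63.48, -183.45, -530.16]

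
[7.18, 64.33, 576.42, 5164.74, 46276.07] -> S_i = 7.18*8.96^i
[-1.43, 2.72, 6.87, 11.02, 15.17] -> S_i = -1.43 + 4.15*i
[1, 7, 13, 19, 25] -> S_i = 1 + 6*i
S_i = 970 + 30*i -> [970, 1000, 1030, 1060, 1090]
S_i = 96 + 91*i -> [96, 187, 278, 369, 460]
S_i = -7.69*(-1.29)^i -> [-7.69, 9.92, -12.8, 16.51, -21.3]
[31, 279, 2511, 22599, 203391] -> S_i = 31*9^i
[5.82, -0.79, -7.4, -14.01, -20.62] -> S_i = 5.82 + -6.61*i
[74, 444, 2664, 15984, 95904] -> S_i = 74*6^i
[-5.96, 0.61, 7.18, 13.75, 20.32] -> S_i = -5.96 + 6.57*i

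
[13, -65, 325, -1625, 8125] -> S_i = 13*-5^i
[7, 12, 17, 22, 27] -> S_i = 7 + 5*i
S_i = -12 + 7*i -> [-12, -5, 2, 9, 16]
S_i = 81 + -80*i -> [81, 1, -79, -159, -239]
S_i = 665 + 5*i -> [665, 670, 675, 680, 685]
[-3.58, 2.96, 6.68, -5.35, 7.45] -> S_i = Random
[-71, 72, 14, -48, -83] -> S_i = Random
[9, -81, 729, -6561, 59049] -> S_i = 9*-9^i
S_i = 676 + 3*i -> [676, 679, 682, 685, 688]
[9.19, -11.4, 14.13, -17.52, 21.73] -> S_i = 9.19*(-1.24)^i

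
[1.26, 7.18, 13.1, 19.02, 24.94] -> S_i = 1.26 + 5.92*i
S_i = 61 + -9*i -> [61, 52, 43, 34, 25]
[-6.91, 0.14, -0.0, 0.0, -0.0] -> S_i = -6.91*(-0.02)^i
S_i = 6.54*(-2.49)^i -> [6.54, -16.28, 40.55, -100.97, 251.41]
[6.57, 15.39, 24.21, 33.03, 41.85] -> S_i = 6.57 + 8.82*i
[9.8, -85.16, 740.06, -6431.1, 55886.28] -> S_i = 9.80*(-8.69)^i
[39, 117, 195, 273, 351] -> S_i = 39 + 78*i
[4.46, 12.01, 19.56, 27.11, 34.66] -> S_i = 4.46 + 7.55*i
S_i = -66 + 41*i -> [-66, -25, 16, 57, 98]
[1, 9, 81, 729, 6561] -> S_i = 1*9^i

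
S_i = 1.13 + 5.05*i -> [1.13, 6.18, 11.23, 16.28, 21.33]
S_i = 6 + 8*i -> [6, 14, 22, 30, 38]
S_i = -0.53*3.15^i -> [-0.53, -1.67, -5.26, -16.57, -52.18]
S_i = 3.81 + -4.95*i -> [3.81, -1.14, -6.09, -11.04, -15.99]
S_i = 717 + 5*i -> [717, 722, 727, 732, 737]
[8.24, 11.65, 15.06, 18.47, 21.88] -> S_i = 8.24 + 3.41*i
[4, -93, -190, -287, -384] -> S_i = 4 + -97*i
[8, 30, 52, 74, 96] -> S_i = 8 + 22*i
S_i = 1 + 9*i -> [1, 10, 19, 28, 37]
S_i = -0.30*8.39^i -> [-0.3, -2.52, -21.12, -177.18, -1486.51]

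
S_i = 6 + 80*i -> [6, 86, 166, 246, 326]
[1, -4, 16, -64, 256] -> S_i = 1*-4^i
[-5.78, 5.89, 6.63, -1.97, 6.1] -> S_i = Random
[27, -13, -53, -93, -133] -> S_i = 27 + -40*i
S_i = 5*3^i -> [5, 15, 45, 135, 405]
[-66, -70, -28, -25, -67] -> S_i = Random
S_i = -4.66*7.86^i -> [-4.66, -36.63, -287.89, -2262.84, -17785.91]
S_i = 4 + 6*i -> [4, 10, 16, 22, 28]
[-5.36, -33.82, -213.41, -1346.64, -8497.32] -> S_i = -5.36*6.31^i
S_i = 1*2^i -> [1, 2, 4, 8, 16]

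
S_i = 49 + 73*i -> [49, 122, 195, 268, 341]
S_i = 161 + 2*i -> [161, 163, 165, 167, 169]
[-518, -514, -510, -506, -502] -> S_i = -518 + 4*i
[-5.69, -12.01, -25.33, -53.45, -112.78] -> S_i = -5.69*2.11^i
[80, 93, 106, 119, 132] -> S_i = 80 + 13*i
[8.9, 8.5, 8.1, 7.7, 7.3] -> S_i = 8.90 + -0.40*i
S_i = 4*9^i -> [4, 36, 324, 2916, 26244]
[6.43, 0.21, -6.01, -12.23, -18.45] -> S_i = 6.43 + -6.22*i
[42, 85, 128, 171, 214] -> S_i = 42 + 43*i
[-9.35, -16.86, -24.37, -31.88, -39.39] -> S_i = -9.35 + -7.51*i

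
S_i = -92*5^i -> [-92, -460, -2300, -11500, -57500]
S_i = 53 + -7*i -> [53, 46, 39, 32, 25]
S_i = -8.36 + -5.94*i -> [-8.36, -14.3, -20.24, -26.18, -32.12]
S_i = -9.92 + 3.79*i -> [-9.92, -6.13, -2.34, 1.45, 5.24]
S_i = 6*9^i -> [6, 54, 486, 4374, 39366]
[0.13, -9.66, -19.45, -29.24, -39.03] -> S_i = 0.13 + -9.79*i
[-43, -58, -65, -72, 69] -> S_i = Random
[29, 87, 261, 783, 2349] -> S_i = 29*3^i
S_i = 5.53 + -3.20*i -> [5.53, 2.33, -0.87, -4.07, -7.27]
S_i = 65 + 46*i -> [65, 111, 157, 203, 249]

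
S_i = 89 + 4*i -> [89, 93, 97, 101, 105]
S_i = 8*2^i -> [8, 16, 32, 64, 128]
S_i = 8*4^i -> [8, 32, 128, 512, 2048]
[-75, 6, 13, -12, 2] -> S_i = Random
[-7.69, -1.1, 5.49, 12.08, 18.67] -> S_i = -7.69 + 6.59*i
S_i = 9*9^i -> [9, 81, 729, 6561, 59049]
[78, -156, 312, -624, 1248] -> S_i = 78*-2^i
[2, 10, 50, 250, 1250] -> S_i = 2*5^i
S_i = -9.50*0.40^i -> [-9.5, -3.8, -1.52, -0.61, -0.24]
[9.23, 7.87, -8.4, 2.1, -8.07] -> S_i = Random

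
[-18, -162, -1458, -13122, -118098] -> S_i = -18*9^i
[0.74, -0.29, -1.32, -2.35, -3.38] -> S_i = 0.74 + -1.03*i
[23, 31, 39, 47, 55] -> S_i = 23 + 8*i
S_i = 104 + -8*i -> [104, 96, 88, 80, 72]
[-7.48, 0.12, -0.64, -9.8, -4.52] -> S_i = Random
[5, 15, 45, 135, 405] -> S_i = 5*3^i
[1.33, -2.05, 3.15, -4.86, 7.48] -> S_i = 1.33*(-1.54)^i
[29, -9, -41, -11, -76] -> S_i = Random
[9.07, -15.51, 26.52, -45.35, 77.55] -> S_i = 9.07*(-1.71)^i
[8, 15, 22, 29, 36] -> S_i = 8 + 7*i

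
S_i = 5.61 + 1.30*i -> [5.61, 6.91, 8.21, 9.51, 10.81]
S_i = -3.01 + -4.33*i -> [-3.01, -7.34, -11.67, -16.0, -20.33]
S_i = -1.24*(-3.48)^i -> [-1.24, 4.32, -15.02, 52.26, -181.86]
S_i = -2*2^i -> [-2, -4, -8, -16, -32]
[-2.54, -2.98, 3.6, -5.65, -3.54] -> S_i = Random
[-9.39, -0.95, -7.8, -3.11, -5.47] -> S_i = Random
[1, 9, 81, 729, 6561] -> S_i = 1*9^i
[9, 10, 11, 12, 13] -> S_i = 9 + 1*i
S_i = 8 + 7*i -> [8, 15, 22, 29, 36]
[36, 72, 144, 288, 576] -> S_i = 36*2^i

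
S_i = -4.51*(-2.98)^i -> [-4.51, 13.44, -40.05, 119.35, -355.67]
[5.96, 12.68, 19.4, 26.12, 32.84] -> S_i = 5.96 + 6.72*i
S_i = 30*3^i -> [30, 90, 270, 810, 2430]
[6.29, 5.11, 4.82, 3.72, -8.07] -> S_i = Random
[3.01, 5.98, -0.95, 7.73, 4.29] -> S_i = Random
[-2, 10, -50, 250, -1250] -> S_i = -2*-5^i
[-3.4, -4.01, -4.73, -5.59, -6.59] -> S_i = -3.40*1.18^i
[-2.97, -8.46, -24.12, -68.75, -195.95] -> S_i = -2.97*2.85^i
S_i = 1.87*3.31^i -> [1.87, 6.19, 20.49, 67.81, 224.47]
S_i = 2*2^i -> [2, 4, 8, 16, 32]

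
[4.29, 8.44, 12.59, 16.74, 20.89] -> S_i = 4.29 + 4.15*i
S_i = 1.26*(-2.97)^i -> [1.26, -3.74, 11.11, -33.01, 98.04]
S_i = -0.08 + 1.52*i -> [-0.08, 1.44, 2.96, 4.48, 6.0]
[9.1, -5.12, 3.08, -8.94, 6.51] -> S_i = Random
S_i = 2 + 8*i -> [2, 10, 18, 26, 34]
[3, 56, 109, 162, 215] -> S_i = 3 + 53*i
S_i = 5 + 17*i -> [5, 22, 39, 56, 73]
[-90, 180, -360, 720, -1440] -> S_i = -90*-2^i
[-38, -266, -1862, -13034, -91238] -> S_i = -38*7^i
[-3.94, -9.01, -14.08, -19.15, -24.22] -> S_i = -3.94 + -5.07*i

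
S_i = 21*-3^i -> [21, -63, 189, -567, 1701]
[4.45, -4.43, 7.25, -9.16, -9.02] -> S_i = Random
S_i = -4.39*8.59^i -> [-4.39, -37.71, -323.93, -2782.56, -23902.16]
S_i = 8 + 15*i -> [8, 23, 38, 53, 68]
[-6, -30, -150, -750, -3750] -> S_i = -6*5^i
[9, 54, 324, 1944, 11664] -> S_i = 9*6^i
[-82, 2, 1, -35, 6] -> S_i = Random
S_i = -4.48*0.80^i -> [-4.48, -3.58, -2.87, -2.29, -1.84]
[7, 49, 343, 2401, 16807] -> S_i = 7*7^i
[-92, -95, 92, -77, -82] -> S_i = Random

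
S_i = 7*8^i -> [7, 56, 448, 3584, 28672]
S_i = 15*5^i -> [15, 75, 375, 1875, 9375]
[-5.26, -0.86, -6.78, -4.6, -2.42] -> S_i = Random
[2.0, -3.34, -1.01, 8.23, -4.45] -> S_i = Random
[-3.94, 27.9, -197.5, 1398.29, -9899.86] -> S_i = -3.94*(-7.08)^i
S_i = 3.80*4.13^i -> [3.8, 15.69, 64.82, 267.69, 1105.56]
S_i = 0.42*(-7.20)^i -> [0.42, -3.02, 21.77, -156.76, 1128.7]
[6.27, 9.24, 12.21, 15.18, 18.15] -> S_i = 6.27 + 2.97*i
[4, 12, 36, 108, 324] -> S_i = 4*3^i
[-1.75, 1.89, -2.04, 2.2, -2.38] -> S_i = -1.75*(-1.08)^i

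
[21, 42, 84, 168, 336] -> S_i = 21*2^i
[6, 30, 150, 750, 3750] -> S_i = 6*5^i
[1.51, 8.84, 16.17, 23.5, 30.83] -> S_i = 1.51 + 7.33*i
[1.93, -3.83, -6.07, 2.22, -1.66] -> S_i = Random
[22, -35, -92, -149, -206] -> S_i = 22 + -57*i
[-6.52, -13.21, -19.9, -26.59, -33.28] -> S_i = -6.52 + -6.69*i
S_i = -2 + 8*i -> [-2, 6, 14, 22, 30]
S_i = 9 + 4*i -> [9, 13, 17, 21, 25]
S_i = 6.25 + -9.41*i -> [6.25, -3.16, -12.57, -21.98, -31.39]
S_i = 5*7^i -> [5, 35, 245, 1715, 12005]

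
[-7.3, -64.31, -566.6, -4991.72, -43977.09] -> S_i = -7.30*8.81^i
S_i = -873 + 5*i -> [-873, -868, -863, -858, -853]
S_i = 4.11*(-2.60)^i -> [4.11, -10.69, 27.78, -72.24, 187.82]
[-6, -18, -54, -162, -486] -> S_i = -6*3^i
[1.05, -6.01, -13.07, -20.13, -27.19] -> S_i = 1.05 + -7.06*i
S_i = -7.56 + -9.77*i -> [-7.56, -17.33, -27.1, -36.87, -46.64]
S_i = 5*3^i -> [5, 15, 45, 135, 405]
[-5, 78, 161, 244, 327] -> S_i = -5 + 83*i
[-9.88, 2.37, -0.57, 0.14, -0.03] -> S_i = -9.88*(-0.24)^i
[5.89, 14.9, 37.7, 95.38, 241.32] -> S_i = 5.89*2.53^i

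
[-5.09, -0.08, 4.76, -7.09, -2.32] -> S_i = Random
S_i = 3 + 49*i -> [3, 52, 101, 150, 199]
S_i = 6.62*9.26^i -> [6.62, 61.3, 567.65, 5256.43, 48674.55]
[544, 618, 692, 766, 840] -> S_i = 544 + 74*i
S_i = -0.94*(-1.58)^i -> [-0.94, 1.49, -2.35, 3.71, -5.86]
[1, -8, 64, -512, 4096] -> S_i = 1*-8^i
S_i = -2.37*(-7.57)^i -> [-2.37, 17.94, -135.81, 1028.1, -7782.73]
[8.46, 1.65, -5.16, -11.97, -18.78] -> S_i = 8.46 + -6.81*i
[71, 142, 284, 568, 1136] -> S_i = 71*2^i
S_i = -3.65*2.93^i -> [-3.65, -10.69, -31.33, -91.81, -269.01]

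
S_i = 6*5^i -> [6, 30, 150, 750, 3750]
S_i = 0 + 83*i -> [0, 83, 166, 249, 332]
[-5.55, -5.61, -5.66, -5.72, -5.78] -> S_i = -5.55*1.01^i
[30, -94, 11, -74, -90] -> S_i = Random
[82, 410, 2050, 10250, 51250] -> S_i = 82*5^i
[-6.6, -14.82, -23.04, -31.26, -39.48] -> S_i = -6.60 + -8.22*i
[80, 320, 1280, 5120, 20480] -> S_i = 80*4^i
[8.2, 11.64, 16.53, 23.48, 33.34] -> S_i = 8.20*1.42^i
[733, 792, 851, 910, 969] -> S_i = 733 + 59*i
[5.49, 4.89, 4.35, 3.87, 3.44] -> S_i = 5.49*0.89^i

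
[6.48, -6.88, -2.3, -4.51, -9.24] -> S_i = Random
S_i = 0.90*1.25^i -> [0.9, 1.12, 1.41, 1.76, 2.2]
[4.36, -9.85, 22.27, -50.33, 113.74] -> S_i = 4.36*(-2.26)^i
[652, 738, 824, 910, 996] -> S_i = 652 + 86*i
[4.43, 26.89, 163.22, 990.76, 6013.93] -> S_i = 4.43*6.07^i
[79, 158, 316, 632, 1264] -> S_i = 79*2^i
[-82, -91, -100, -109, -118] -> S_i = -82 + -9*i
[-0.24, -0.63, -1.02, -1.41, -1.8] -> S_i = -0.24 + -0.39*i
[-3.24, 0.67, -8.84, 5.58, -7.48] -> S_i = Random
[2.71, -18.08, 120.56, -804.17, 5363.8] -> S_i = 2.71*(-6.67)^i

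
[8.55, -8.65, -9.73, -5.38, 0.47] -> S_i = Random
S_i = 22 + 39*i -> [22, 61, 100, 139, 178]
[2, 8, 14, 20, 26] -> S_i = 2 + 6*i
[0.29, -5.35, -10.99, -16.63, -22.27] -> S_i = 0.29 + -5.64*i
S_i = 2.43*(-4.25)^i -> [2.43, -10.33, 43.89, -186.54, 792.8]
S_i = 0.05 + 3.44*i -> [0.05, 3.49, 6.93, 10.37, 13.81]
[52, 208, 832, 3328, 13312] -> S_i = 52*4^i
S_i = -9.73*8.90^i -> [-9.73, -86.6, -770.71, -6859.35, -61048.2]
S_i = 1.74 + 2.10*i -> [1.74, 3.84, 5.94, 8.04, 10.14]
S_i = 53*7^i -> [53, 371, 2597, 18179, 127253]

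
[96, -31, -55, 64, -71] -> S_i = Random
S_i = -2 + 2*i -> [-2, 0, 2, 4, 6]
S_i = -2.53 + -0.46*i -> [-2.53, -2.99, -3.45, -3.91, -4.37]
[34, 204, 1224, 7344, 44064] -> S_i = 34*6^i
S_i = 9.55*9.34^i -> [9.55, 89.2, 833.1, 7781.15, 72675.98]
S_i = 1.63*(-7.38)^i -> [1.63, -12.03, 88.78, -655.17, 4835.18]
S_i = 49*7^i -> [49, 343, 2401, 16807, 117649]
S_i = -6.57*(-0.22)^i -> [-6.57, 1.45, -0.32, 0.07, -0.02]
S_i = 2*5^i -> [2, 10, 50, 250, 1250]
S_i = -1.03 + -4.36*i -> [-1.03, -5.39, -9.75, -14.11, -18.47]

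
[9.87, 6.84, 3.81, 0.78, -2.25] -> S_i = 9.87 + -3.03*i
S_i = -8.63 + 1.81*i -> [-8.63, -6.82, -5.01, -3.2, -1.39]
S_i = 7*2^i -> [7, 14, 28, 56, 112]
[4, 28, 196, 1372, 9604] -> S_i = 4*7^i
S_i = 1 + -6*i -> [1, -5, -11, -17, -23]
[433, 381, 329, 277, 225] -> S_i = 433 + -52*i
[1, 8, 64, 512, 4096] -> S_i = 1*8^i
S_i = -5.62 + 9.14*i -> [-5.62, 3.52, 12.66, 21.8, 30.94]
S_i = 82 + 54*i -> [82, 136, 190, 244, 298]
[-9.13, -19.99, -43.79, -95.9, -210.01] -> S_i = -9.13*2.19^i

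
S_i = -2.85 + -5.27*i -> [-2.85, -8.12, -13.39, -18.66, -23.93]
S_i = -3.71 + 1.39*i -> [-3.71, -2.32, -0.93, 0.46, 1.85]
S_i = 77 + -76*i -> [77, 1, -75, -151, -227]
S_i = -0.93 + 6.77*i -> [-0.93, 5.84, 12.61, 19.38, 26.15]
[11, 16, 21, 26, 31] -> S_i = 11 + 5*i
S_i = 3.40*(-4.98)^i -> [3.4, -16.93, 84.32, -419.92, 2091.2]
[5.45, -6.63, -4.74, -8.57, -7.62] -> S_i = Random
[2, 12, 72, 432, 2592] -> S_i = 2*6^i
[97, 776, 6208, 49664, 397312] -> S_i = 97*8^i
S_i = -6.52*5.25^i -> [-6.52, -34.23, -179.71, -943.46, -4953.19]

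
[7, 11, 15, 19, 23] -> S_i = 7 + 4*i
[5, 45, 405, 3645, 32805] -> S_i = 5*9^i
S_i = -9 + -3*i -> [-9, -12, -15, -18, -21]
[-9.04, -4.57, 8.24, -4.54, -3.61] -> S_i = Random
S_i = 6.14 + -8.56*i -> [6.14, -2.42, -10.98, -19.54, -28.1]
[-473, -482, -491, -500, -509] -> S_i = -473 + -9*i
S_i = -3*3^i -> [-3, -9, -27, -81, -243]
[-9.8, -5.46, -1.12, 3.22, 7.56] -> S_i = -9.80 + 4.34*i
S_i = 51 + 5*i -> [51, 56, 61, 66, 71]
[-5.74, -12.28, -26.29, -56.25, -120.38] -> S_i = -5.74*2.14^i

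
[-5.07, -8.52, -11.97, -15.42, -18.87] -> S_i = -5.07 + -3.45*i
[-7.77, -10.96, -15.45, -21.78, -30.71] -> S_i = -7.77*1.41^i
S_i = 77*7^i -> [77, 539, 3773, 26411, 184877]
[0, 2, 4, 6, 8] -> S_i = 0 + 2*i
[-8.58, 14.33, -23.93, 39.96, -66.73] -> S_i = -8.58*(-1.67)^i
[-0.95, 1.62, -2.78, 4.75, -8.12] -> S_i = -0.95*(-1.71)^i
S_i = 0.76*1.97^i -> [0.76, 1.5, 2.95, 5.81, 11.45]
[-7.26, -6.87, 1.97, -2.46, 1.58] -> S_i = Random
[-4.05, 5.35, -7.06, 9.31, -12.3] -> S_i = -4.05*(-1.32)^i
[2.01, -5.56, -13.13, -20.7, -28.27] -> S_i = 2.01 + -7.57*i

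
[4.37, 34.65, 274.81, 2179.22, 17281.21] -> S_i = 4.37*7.93^i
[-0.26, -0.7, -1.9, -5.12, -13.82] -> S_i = -0.26*2.70^i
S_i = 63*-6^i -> [63, -378, 2268, -13608, 81648]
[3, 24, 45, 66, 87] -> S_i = 3 + 21*i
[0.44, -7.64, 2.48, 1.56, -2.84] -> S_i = Random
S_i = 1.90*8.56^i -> [1.9, 16.26, 139.22, 1191.72, 10201.14]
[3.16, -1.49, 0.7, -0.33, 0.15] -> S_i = 3.16*(-0.47)^i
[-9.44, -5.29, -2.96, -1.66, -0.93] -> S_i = -9.44*0.56^i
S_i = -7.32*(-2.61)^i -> [-7.32, 19.11, -49.86, 130.15, -339.68]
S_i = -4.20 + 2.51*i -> [-4.2, -1.69, 0.82, 3.33, 5.84]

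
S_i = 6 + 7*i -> [6, 13, 20, 27, 34]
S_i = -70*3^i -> [-70, -210, -630, -1890, -5670]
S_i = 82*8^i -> [82, 656, 5248, 41984, 335872]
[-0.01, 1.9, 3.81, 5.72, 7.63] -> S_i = -0.01 + 1.91*i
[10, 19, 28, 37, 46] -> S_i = 10 + 9*i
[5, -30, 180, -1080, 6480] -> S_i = 5*-6^i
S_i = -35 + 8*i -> [-35, -27, -19, -11, -3]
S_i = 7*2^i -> [7, 14, 28, 56, 112]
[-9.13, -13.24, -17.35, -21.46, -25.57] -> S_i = -9.13 + -4.11*i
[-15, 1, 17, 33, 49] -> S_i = -15 + 16*i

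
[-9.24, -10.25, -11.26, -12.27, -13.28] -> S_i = -9.24 + -1.01*i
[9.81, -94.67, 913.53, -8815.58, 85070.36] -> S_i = 9.81*(-9.65)^i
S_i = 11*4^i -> [11, 44, 176, 704, 2816]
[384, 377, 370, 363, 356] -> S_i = 384 + -7*i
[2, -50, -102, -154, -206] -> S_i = 2 + -52*i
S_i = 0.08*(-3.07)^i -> [0.08, -0.25, 0.75, -2.31, 7.11]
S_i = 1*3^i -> [1, 3, 9, 27, 81]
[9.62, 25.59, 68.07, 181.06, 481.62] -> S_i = 9.62*2.66^i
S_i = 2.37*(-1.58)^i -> [2.37, -3.74, 5.92, -9.35, 14.77]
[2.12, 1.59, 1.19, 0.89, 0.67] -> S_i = 2.12*0.75^i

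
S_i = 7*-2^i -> [7, -14, 28, -56, 112]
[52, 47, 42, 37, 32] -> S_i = 52 + -5*i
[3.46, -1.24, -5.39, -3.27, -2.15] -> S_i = Random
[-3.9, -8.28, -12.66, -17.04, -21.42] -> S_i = -3.90 + -4.38*i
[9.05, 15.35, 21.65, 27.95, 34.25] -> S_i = 9.05 + 6.30*i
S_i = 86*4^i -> [86, 344, 1376, 5504, 22016]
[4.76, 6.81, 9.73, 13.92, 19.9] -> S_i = 4.76*1.43^i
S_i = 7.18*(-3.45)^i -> [7.18, -24.77, 85.46, -294.84, 1017.19]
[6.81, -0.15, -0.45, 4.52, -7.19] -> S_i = Random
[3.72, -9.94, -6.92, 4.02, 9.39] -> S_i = Random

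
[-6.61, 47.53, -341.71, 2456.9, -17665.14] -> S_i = -6.61*(-7.19)^i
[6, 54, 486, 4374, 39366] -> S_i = 6*9^i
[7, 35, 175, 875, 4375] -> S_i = 7*5^i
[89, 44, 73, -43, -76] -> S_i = Random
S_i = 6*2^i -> [6, 12, 24, 48, 96]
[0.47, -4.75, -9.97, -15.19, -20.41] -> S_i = 0.47 + -5.22*i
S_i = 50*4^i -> [50, 200, 800, 3200, 12800]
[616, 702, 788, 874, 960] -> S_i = 616 + 86*i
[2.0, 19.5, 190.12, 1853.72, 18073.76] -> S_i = 2.00*9.75^i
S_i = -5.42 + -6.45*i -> [-5.42, -11.87, -18.32, -24.77, -31.22]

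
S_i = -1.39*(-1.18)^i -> [-1.39, 1.64, -1.94, 2.28, -2.69]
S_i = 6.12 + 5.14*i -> [6.12, 11.26, 16.4, 21.54, 26.68]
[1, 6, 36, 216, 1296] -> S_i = 1*6^i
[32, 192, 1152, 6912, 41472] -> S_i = 32*6^i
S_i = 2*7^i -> [2, 14, 98, 686, 4802]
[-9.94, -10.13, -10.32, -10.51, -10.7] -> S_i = -9.94 + -0.19*i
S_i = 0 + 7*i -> [0, 7, 14, 21, 28]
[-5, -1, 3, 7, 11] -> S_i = -5 + 4*i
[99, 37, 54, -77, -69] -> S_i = Random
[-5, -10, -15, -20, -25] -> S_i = -5 + -5*i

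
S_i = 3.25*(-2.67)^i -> [3.25, -8.68, 23.17, -61.86, 165.17]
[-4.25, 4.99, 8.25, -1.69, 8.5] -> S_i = Random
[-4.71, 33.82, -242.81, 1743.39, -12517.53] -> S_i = -4.71*(-7.18)^i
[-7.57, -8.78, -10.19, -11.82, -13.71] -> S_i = -7.57*1.16^i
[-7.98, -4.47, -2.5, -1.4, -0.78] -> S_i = -7.98*0.56^i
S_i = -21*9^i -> [-21, -189, -1701, -15309, -137781]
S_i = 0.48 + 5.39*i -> [0.48, 5.87, 11.26, 16.65, 22.04]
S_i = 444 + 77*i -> [444, 521, 598, 675, 752]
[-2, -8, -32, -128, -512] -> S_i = -2*4^i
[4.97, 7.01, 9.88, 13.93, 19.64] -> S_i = 4.97*1.41^i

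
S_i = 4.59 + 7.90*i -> [4.59, 12.49, 20.39, 28.29, 36.19]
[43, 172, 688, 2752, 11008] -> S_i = 43*4^i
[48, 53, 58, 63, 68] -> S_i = 48 + 5*i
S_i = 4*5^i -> [4, 20, 100, 500, 2500]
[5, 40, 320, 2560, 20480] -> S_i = 5*8^i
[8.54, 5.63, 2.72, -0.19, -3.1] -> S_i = 8.54 + -2.91*i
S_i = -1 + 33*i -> [-1, 32, 65, 98, 131]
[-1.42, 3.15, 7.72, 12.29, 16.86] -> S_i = -1.42 + 4.57*i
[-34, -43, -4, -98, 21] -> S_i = Random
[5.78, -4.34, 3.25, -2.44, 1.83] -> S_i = 5.78*(-0.75)^i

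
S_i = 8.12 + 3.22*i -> [8.12, 11.34, 14.56, 17.78, 21.0]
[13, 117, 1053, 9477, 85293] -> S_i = 13*9^i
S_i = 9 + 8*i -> [9, 17, 25, 33, 41]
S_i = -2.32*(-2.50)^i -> [-2.32, 5.8, -14.5, 36.25, -90.62]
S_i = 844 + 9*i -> [844, 853, 862, 871, 880]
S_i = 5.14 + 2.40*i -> [5.14, 7.54, 9.94, 12.34, 14.74]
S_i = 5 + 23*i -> [5, 28, 51, 74, 97]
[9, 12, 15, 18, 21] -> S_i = 9 + 3*i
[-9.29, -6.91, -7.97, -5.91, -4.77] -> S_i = Random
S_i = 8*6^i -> [8, 48, 288, 1728, 10368]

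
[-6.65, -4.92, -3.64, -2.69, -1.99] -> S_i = -6.65*0.74^i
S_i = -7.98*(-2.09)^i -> [-7.98, 16.68, -34.86, 72.85, -152.26]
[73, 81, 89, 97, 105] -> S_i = 73 + 8*i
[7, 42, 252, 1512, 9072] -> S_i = 7*6^i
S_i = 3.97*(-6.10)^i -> [3.97, -24.22, 147.72, -901.11, 5496.8]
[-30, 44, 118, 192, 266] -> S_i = -30 + 74*i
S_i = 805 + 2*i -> [805, 807, 809, 811, 813]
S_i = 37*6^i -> [37, 222, 1332, 7992, 47952]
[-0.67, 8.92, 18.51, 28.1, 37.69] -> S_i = -0.67 + 9.59*i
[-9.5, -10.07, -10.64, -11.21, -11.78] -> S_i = -9.50 + -0.57*i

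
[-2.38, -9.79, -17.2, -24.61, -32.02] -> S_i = -2.38 + -7.41*i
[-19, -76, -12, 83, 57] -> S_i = Random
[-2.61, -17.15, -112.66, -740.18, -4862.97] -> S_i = -2.61*6.57^i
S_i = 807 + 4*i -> [807, 811, 815, 819, 823]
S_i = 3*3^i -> [3, 9, 27, 81, 243]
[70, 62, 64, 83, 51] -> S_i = Random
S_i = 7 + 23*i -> [7, 30, 53, 76, 99]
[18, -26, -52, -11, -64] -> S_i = Random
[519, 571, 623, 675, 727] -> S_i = 519 + 52*i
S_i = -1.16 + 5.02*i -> [-1.16, 3.86, 8.88, 13.9, 18.92]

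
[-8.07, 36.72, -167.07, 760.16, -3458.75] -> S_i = -8.07*(-4.55)^i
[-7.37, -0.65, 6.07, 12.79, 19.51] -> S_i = -7.37 + 6.72*i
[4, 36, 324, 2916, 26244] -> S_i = 4*9^i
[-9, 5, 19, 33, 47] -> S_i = -9 + 14*i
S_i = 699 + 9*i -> [699, 708, 717, 726, 735]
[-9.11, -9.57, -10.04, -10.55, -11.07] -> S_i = -9.11*1.05^i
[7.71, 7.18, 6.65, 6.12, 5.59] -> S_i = 7.71 + -0.53*i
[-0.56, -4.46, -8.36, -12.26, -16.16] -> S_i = -0.56 + -3.90*i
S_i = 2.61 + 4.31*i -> [2.61, 6.92, 11.23, 15.54, 19.85]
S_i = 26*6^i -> [26, 156, 936, 5616, 33696]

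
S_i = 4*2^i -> [4, 8, 16, 32, 64]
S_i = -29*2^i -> [-29, -58, -116, -232, -464]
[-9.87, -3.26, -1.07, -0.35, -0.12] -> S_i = -9.87*0.33^i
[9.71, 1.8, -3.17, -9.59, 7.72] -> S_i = Random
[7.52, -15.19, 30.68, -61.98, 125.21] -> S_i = 7.52*(-2.02)^i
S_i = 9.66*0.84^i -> [9.66, 8.11, 6.82, 5.73, 4.81]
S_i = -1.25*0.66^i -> [-1.25, -0.82, -0.54, -0.36, -0.24]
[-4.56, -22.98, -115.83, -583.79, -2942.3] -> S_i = -4.56*5.04^i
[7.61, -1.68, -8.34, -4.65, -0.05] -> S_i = Random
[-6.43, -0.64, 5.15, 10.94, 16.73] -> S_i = -6.43 + 5.79*i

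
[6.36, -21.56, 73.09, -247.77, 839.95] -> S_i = 6.36*(-3.39)^i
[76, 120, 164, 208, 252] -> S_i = 76 + 44*i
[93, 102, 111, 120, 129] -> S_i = 93 + 9*i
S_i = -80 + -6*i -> [-80, -86, -92, -98, -104]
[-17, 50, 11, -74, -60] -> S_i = Random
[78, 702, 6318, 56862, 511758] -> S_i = 78*9^i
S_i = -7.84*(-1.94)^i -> [-7.84, 15.21, -29.51, 57.24, -111.05]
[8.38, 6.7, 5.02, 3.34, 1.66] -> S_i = 8.38 + -1.68*i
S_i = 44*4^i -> [44, 176, 704, 2816, 11264]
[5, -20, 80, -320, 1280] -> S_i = 5*-4^i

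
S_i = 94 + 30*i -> [94, 124, 154, 184, 214]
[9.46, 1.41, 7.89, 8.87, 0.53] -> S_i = Random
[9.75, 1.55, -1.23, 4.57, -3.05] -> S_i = Random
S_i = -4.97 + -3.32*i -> [-4.97, -8.29, -11.61, -14.93, -18.25]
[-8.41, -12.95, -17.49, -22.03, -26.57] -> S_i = -8.41 + -4.54*i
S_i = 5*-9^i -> [5, -45, 405, -3645, 32805]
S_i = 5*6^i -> [5, 30, 180, 1080, 6480]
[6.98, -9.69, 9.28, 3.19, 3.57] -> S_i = Random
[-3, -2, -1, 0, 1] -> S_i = -3 + 1*i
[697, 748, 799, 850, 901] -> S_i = 697 + 51*i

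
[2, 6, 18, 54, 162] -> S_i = 2*3^i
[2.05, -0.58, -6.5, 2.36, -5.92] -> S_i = Random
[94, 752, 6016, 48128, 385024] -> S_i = 94*8^i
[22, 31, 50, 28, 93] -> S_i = Random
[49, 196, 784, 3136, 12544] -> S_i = 49*4^i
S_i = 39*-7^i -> [39, -273, 1911, -13377, 93639]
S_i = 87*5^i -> [87, 435, 2175, 10875, 54375]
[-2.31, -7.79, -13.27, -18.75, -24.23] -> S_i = -2.31 + -5.48*i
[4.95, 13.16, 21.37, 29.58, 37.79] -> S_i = 4.95 + 8.21*i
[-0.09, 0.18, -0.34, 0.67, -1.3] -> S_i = -0.09*(-1.95)^i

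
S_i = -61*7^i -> [-61, -427, -2989, -20923, -146461]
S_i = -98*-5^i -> [-98, 490, -2450, 12250, -61250]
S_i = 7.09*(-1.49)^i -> [7.09, -10.56, 15.74, -23.45, 34.95]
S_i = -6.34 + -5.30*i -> [-6.34, -11.64, -16.94, -22.24, -27.54]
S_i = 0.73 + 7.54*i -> [0.73, 8.27, 15.81, 23.35, 30.89]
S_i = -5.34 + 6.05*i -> [-5.34, 0.71, 6.76, 12.81, 18.86]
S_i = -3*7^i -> [-3, -21, -147, -1029, -7203]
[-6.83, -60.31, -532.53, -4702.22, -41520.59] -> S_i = -6.83*8.83^i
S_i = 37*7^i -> [37, 259, 1813, 12691, 88837]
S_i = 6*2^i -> [6, 12, 24, 48, 96]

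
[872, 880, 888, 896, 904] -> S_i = 872 + 8*i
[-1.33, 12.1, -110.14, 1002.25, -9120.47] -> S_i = -1.33*(-9.10)^i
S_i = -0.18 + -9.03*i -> [-0.18, -9.21, -18.24, -27.27, -36.3]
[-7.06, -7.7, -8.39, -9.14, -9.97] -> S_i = -7.06*1.09^i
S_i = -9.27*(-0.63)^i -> [-9.27, 5.84, -3.68, 2.32, -1.46]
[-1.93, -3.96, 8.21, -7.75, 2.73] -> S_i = Random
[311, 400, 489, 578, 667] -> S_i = 311 + 89*i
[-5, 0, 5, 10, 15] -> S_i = -5 + 5*i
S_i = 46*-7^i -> [46, -322, 2254, -15778, 110446]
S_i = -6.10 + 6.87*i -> [-6.1, 0.77, 7.64, 14.51, 21.38]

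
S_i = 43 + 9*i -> [43, 52, 61, 70, 79]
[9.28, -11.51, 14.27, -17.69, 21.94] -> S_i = 9.28*(-1.24)^i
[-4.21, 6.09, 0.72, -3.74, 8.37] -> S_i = Random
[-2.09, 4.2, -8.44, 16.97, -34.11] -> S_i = -2.09*(-2.01)^i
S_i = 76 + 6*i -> [76, 82, 88, 94, 100]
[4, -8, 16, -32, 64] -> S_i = 4*-2^i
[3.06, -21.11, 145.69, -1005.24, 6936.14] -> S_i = 3.06*(-6.90)^i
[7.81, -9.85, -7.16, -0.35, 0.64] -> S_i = Random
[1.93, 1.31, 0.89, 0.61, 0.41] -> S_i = 1.93*0.68^i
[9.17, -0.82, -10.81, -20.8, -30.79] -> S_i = 9.17 + -9.99*i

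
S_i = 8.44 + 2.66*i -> [8.44, 11.1, 13.76, 16.42, 19.08]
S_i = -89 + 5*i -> [-89, -84, -79, -74, -69]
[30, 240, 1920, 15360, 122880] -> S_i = 30*8^i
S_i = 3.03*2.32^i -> [3.03, 7.03, 16.31, 37.84, 87.78]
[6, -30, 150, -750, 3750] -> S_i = 6*-5^i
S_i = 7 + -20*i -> [7, -13, -33, -53, -73]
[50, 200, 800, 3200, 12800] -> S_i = 50*4^i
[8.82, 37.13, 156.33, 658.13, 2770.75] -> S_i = 8.82*4.21^i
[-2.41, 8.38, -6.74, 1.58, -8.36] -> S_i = Random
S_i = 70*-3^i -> [70, -210, 630, -1890, 5670]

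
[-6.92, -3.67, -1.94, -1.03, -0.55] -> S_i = -6.92*0.53^i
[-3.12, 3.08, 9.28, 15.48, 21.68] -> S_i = -3.12 + 6.20*i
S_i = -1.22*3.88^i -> [-1.22, -4.73, -18.37, -71.26, -276.49]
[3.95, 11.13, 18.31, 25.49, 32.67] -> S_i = 3.95 + 7.18*i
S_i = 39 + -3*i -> [39, 36, 33, 30, 27]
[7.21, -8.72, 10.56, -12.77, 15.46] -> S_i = 7.21*(-1.21)^i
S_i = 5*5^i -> [5, 25, 125, 625, 3125]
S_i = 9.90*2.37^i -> [9.9, 23.46, 55.61, 131.79, 312.34]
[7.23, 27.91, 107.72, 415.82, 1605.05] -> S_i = 7.23*3.86^i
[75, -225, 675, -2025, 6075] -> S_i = 75*-3^i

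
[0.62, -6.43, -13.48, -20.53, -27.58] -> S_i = 0.62 + -7.05*i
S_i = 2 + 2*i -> [2, 4, 6, 8, 10]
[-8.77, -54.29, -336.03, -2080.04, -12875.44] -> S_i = -8.77*6.19^i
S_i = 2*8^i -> [2, 16, 128, 1024, 8192]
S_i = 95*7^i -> [95, 665, 4655, 32585, 228095]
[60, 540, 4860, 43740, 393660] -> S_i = 60*9^i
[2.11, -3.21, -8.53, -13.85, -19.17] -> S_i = 2.11 + -5.32*i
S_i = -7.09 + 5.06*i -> [-7.09, -2.03, 3.03, 8.09, 13.15]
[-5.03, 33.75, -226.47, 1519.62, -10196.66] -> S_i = -5.03*(-6.71)^i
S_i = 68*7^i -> [68, 476, 3332, 23324, 163268]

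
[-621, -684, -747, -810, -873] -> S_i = -621 + -63*i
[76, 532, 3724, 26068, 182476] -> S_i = 76*7^i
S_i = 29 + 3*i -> [29, 32, 35, 38, 41]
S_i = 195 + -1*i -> [195, 194, 193, 192, 191]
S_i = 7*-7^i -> [7, -49, 343, -2401, 16807]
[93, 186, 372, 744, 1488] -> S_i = 93*2^i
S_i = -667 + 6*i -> [-667, -661, -655, -649, -643]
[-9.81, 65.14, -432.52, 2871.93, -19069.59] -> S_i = -9.81*(-6.64)^i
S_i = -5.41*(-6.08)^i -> [-5.41, 32.89, -199.99, 1215.93, -7392.84]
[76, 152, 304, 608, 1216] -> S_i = 76*2^i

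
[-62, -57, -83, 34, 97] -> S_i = Random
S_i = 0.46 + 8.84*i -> [0.46, 9.3, 18.14, 26.98, 35.82]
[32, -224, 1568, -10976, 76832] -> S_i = 32*-7^i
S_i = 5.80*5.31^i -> [5.8, 30.8, 163.54, 868.38, 4611.12]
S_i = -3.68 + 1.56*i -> [-3.68, -2.12, -0.56, 1.0, 2.56]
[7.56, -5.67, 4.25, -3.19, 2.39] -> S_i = 7.56*(-0.75)^i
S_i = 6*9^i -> [6, 54, 486, 4374, 39366]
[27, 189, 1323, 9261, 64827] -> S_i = 27*7^i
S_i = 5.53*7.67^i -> [5.53, 42.42, 325.32, 2495.23, 19138.44]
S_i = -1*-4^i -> [-1, 4, -16, 64, -256]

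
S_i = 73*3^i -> [73, 219, 657, 1971, 5913]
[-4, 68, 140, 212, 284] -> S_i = -4 + 72*i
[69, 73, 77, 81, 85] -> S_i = 69 + 4*i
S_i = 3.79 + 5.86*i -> [3.79, 9.65, 15.51, 21.37, 27.23]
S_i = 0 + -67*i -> [0, -67, -134, -201, -268]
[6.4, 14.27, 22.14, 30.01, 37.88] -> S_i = 6.40 + 7.87*i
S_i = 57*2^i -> [57, 114, 228, 456, 912]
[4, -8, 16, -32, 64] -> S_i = 4*-2^i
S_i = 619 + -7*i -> [619, 612, 605, 598, 591]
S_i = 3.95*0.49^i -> [3.95, 1.94, 0.95, 0.46, 0.23]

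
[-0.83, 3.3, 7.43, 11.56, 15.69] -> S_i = -0.83 + 4.13*i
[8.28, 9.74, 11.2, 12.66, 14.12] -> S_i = 8.28 + 1.46*i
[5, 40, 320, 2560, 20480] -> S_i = 5*8^i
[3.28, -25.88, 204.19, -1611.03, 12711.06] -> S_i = 3.28*(-7.89)^i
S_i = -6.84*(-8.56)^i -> [-6.84, 58.55, -501.19, 4290.2, -36724.1]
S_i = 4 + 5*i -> [4, 9, 14, 19, 24]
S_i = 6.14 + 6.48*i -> [6.14, 12.62, 19.1, 25.58, 32.06]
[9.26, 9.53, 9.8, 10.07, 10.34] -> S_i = 9.26 + 0.27*i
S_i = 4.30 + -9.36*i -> [4.3, -5.06, -14.42, -23.78, -33.14]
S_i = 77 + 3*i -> [77, 80, 83, 86, 89]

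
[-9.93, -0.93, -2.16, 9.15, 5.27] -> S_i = Random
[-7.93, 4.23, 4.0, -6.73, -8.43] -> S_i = Random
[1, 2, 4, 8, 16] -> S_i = 1*2^i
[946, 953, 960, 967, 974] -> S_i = 946 + 7*i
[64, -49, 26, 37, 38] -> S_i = Random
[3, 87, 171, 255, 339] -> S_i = 3 + 84*i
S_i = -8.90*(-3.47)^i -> [-8.9, 30.88, -107.16, 371.86, -1290.35]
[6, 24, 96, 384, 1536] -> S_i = 6*4^i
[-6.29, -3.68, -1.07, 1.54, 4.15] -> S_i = -6.29 + 2.61*i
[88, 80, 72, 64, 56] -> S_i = 88 + -8*i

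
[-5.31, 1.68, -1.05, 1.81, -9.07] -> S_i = Random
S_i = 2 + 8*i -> [2, 10, 18, 26, 34]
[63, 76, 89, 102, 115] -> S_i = 63 + 13*i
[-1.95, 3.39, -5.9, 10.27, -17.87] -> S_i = -1.95*(-1.74)^i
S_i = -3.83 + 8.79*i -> [-3.83, 4.96, 13.75, 22.54, 31.33]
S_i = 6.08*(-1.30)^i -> [6.08, -7.9, 10.28, -13.36, 17.37]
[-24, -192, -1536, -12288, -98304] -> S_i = -24*8^i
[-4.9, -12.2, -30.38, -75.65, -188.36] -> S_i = -4.90*2.49^i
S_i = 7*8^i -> [7, 56, 448, 3584, 28672]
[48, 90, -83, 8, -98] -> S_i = Random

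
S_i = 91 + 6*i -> [91, 97, 103, 109, 115]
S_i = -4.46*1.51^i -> [-4.46, -6.73, -10.17, -15.36, -23.19]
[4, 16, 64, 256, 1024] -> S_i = 4*4^i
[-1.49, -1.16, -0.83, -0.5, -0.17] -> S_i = -1.49 + 0.33*i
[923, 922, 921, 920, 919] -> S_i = 923 + -1*i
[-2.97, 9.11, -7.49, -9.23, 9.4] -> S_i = Random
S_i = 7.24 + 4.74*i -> [7.24, 11.98, 16.72, 21.46, 26.2]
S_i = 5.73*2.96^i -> [5.73, 16.96, 50.2, 148.6, 439.87]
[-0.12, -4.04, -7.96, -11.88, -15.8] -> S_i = -0.12 + -3.92*i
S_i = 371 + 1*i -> [371, 372, 373, 374, 375]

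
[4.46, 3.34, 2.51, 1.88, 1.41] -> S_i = 4.46*0.75^i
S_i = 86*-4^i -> [86, -344, 1376, -5504, 22016]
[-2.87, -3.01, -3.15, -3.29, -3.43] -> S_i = -2.87 + -0.14*i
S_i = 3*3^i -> [3, 9, 27, 81, 243]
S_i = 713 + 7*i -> [713, 720, 727, 734, 741]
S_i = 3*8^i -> [3, 24, 192, 1536, 12288]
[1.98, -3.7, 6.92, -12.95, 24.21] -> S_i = 1.98*(-1.87)^i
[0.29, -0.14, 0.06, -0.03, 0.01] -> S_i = 0.29*(-0.47)^i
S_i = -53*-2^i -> [-53, 106, -212, 424, -848]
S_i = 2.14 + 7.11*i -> [2.14, 9.25, 16.36, 23.47, 30.58]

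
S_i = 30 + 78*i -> [30, 108, 186, 264, 342]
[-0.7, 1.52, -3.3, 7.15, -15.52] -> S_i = -0.70*(-2.17)^i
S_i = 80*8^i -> [80, 640, 5120, 40960, 327680]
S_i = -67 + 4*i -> [-67, -63, -59, -55, -51]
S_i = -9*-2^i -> [-9, 18, -36, 72, -144]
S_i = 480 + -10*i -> [480, 470, 460, 450, 440]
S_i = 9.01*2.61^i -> [9.01, 23.52, 61.38, 160.19, 418.11]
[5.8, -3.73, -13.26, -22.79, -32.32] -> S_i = 5.80 + -9.53*i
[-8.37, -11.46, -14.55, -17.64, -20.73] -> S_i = -8.37 + -3.09*i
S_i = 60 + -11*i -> [60, 49, 38, 27, 16]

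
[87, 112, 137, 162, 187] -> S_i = 87 + 25*i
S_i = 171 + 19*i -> [171, 190, 209, 228, 247]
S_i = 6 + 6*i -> [6, 12, 18, 24, 30]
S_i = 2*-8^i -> [2, -16, 128, -1024, 8192]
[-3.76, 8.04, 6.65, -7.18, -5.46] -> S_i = Random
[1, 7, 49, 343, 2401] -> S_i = 1*7^i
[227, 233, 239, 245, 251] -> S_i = 227 + 6*i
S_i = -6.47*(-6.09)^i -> [-6.47, 39.4, -239.96, 1461.36, -8899.66]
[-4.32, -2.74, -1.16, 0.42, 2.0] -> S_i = -4.32 + 1.58*i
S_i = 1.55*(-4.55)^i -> [1.55, -7.05, 32.09, -146.0, 664.32]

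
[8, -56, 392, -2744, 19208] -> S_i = 8*-7^i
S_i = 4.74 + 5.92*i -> [4.74, 10.66, 16.58, 22.5, 28.42]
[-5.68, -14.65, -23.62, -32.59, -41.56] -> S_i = -5.68 + -8.97*i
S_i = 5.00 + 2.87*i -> [5.0, 7.87, 10.74, 13.61, 16.48]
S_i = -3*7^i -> [-3, -21, -147, -1029, -7203]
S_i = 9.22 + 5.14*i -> [9.22, 14.36, 19.5, 24.64, 29.78]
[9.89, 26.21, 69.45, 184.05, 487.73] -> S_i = 9.89*2.65^i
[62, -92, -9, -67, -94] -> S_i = Random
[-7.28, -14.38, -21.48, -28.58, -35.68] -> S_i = -7.28 + -7.10*i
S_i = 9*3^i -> [9, 27, 81, 243, 729]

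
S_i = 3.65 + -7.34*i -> [3.65, -3.69, -11.03, -18.37, -25.71]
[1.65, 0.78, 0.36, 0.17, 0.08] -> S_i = 1.65*0.47^i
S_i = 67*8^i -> [67, 536, 4288, 34304, 274432]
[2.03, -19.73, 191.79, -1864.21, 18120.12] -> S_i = 2.03*(-9.72)^i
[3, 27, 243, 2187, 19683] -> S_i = 3*9^i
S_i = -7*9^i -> [-7, -63, -567, -5103, -45927]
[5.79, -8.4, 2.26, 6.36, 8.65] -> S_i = Random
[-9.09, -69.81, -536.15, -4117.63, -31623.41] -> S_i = -9.09*7.68^i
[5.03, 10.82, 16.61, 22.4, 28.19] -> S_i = 5.03 + 5.79*i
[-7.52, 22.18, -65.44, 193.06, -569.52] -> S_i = -7.52*(-2.95)^i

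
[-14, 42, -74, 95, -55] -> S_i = Random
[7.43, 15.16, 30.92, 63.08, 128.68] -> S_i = 7.43*2.04^i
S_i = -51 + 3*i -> [-51, -48, -45, -42, -39]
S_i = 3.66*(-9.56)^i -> [3.66, -34.99, 334.5, -3197.83, 30571.21]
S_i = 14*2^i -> [14, 28, 56, 112, 224]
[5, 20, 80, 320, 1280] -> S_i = 5*4^i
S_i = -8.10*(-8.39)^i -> [-8.1, 67.96, -570.18, 4783.78, -40135.89]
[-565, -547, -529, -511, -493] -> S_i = -565 + 18*i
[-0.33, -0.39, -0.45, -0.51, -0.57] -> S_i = -0.33 + -0.06*i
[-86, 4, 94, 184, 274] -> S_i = -86 + 90*i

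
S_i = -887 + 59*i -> [-887, -828, -769, -710, -651]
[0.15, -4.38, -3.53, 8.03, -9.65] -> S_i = Random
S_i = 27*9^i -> [27, 243, 2187, 19683, 177147]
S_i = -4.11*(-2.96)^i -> [-4.11, 12.17, -36.01, 106.59, -315.51]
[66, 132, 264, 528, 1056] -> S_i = 66*2^i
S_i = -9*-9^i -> [-9, 81, -729, 6561, -59049]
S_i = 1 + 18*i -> [1, 19, 37, 55, 73]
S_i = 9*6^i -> [9, 54, 324, 1944, 11664]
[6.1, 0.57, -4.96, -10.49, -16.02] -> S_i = 6.10 + -5.53*i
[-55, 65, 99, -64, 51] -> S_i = Random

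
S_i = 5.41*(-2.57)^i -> [5.41, -13.9, 35.73, -91.83, 236.01]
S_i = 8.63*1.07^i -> [8.63, 9.23, 9.88, 10.57, 11.31]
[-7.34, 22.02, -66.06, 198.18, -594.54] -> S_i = -7.34*(-3.00)^i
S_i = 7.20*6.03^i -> [7.2, 43.42, 261.8, 1578.64, 9519.23]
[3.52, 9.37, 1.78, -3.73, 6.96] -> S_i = Random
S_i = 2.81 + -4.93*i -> [2.81, -2.12, -7.05, -11.98, -16.91]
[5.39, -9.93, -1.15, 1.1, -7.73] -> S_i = Random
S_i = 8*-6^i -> [8, -48, 288, -1728, 10368]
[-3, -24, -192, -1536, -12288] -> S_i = -3*8^i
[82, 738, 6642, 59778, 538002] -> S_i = 82*9^i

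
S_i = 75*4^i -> [75, 300, 1200, 4800, 19200]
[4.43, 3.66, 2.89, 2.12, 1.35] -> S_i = 4.43 + -0.77*i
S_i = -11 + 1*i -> [-11, -10, -9, -8, -7]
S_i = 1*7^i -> [1, 7, 49, 343, 2401]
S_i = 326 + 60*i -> [326, 386, 446, 506, 566]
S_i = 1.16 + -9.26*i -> [1.16, -8.1, -17.36, -26.62, -35.88]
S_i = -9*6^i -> [-9, -54, -324, -1944, -11664]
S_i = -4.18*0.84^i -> [-4.18, -3.51, -2.95, -2.48, -2.08]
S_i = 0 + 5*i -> [0, 5, 10, 15, 20]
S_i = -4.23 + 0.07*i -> [-4.23, -4.16, -4.09, -4.02, -3.95]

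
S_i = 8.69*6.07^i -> [8.69, 52.75, 320.18, 1943.51, 11797.08]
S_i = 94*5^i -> [94, 470, 2350, 11750, 58750]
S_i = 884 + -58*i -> [884, 826, 768, 710, 652]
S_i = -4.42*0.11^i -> [-4.42, -0.49, -0.05, -0.01, -0.0]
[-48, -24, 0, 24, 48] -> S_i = -48 + 24*i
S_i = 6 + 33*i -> [6, 39, 72, 105, 138]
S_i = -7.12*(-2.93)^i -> [-7.12, 20.86, -61.12, 179.09, -524.75]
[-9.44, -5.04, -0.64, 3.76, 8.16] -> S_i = -9.44 + 4.40*i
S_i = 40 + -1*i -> [40, 39, 38, 37, 36]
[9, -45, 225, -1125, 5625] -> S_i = 9*-5^i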